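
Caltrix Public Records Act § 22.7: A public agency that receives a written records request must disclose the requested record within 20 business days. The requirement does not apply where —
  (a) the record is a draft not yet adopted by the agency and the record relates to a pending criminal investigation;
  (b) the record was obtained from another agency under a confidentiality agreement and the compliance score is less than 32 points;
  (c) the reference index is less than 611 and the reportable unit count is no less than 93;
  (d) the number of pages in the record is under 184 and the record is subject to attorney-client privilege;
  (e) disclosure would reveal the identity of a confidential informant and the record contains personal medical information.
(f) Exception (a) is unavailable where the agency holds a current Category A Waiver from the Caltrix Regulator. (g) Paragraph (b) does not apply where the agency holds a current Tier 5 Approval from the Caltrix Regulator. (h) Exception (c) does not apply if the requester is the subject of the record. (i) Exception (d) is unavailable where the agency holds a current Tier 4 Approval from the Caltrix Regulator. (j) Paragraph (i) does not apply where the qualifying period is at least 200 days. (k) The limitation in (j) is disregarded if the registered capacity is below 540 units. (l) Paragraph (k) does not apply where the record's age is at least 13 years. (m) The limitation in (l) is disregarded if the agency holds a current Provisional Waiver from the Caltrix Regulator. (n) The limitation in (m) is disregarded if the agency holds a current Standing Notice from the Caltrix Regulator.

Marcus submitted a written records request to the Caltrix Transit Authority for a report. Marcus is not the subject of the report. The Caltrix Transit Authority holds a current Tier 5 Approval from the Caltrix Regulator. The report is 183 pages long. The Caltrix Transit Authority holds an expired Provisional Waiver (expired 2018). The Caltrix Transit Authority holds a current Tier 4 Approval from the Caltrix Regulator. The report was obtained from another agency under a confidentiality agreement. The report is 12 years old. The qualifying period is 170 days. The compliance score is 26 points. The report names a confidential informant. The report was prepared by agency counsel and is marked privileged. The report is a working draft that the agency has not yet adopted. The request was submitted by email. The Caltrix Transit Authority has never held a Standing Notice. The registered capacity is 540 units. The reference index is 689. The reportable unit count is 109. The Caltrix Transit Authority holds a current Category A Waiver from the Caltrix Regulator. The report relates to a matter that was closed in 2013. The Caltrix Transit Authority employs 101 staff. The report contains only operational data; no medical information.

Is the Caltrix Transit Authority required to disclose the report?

Exception (a) does not apply: the report relates to a closed matter.
Exception (b)'s conditions are all satisfied: the report was obtained under a confidentiality agreement; the compliance score is 26 points, less than the 32 points limit. But: (g) operates against (b): a current Tier 5 Approval is held. So (b) is unavailable.
Exception (c) does not apply: the reference index is 689, not less than 611.
Exception (d) is satisfied on its face — the number of pages in the record is 183, under the 184 limit; the report is privileged. But: (i) applies — a current Tier 4 Approval is held. (j) does not operate here (the qualifying period is 170 days, short of 200 days), so (i) stands. Exception (d) does not apply.
Exception (e) fails — the report contains only operational data.
Every exception is unavailable, so the rule governs.

Yes — the Caltrix Transit Authority must disclose the report.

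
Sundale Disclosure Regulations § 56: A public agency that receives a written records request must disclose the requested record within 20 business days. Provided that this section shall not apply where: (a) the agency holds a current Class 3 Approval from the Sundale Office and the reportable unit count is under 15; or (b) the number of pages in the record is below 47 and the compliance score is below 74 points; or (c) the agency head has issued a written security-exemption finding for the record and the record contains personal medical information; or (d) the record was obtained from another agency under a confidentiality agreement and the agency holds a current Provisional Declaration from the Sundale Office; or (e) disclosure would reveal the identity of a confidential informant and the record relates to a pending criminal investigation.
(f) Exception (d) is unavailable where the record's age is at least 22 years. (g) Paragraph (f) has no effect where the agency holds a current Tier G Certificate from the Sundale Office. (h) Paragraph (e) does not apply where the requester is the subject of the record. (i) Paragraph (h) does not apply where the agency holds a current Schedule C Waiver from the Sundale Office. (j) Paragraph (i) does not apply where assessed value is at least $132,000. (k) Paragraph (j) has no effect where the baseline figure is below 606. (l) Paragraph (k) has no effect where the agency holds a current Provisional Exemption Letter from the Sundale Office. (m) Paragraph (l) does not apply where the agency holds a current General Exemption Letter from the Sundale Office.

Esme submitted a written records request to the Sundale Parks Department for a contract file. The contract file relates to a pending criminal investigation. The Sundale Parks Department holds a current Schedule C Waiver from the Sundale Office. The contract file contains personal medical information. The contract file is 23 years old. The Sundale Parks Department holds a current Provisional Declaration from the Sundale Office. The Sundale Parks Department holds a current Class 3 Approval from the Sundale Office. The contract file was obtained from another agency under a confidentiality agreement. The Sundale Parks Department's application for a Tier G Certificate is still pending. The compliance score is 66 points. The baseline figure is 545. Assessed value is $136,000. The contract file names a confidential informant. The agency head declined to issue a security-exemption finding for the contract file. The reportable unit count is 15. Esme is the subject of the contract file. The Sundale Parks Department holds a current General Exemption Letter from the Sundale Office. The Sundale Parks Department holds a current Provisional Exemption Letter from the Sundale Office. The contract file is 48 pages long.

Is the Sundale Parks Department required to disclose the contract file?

Exception (a) does not apply: the reportable unit count is 15, not under 15.
Exception (b) does not apply: the number of pages in the record is 48, not below 47.
Exception (c) requires that the agency head has issued a written security-exemption finding for the record; but the agency head declined to issue a security-exemption finding, so (c) is unavailable.
Exception (d)'s conditions are all satisfied: the contract file was obtained under a confidentiality agreement; a current Provisional Declaration is held. But: (f) operates against (d): the record's age is 23 years, meeting the 22 years threshold. (g), which would lift (f), does not operate here — no current Tier G Certificate is held. Exception (d) does not apply.
Exception (e) is satisfied on its face — the contract file names a confidential informant; the contract file relates to a pending investigation. As to paragraphs (h)–(m): (h) is triggered (Esme is the subject of the contract file), but is set aside by (i): (i) is triggered — a current Schedule C Waiver is held. (j) is engaged (assessed value is $136,000, meeting the $132,000 threshold), but is set aside by (k): (k) operates against (j): the baseline figure is 545, below the 606 limit. (l) would limit (k) — a current Provisional Exemption Letter is held — but (m) sets (l) aside: (m) operates against (l): a current General Exemption Letter is held. (e) remains available.

No — exception (e) applies; the Sundale Parks Department is not required to disclose the contract file.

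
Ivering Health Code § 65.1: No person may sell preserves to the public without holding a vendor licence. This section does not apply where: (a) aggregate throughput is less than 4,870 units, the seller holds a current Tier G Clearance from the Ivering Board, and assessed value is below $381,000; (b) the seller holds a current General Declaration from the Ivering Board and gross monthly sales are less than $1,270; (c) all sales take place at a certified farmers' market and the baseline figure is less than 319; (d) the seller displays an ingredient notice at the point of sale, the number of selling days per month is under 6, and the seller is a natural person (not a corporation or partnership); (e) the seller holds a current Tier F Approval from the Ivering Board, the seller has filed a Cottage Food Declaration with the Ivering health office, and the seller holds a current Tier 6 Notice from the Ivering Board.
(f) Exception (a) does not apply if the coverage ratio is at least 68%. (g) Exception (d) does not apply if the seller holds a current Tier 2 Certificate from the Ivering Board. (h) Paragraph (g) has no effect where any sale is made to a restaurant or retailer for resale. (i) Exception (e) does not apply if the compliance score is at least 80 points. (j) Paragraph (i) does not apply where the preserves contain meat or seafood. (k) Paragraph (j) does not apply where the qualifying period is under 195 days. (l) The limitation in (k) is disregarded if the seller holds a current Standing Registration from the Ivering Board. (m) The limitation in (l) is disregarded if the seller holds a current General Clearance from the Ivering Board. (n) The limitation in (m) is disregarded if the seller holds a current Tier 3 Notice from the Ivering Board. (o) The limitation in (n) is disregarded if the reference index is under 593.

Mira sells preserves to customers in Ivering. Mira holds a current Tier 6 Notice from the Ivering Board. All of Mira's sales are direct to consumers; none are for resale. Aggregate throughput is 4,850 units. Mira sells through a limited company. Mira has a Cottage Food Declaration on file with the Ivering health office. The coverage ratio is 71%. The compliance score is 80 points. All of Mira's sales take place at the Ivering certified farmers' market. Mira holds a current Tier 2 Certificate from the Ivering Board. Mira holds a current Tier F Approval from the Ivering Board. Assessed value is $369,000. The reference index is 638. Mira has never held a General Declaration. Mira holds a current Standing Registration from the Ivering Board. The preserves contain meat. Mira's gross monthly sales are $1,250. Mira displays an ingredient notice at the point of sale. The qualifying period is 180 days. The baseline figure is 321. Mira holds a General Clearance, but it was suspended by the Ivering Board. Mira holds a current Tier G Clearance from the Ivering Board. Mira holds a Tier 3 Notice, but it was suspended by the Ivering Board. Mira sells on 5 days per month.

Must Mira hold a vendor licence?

No — exception (e) applies; Mira is not required to hold a vendor licence.

Exception (a): aggregate throughput is 4,850 units, less than the 4,870 units limit; a current Tier G Clearance is held; assessed value is $369,000, below the $381,000 limit — every condition holds. However, paragraph (f) must be considered: (f) operates — the coverage ratio is 71%, meeting the 68% threshold. So (a) is unavailable.
Exception (b) requires that the seller holds a current General Declaration from the Ivering Board; but the General Declaration is not current, so (b) is unavailable.
Exception (c) requires that the baseline figure is less than 319; but the baseline figure is 321, not less than 319, so (c) is unavailable.
Exception (d) requires that the seller is a natural person (not a corporation or partnership); but the seller operates through a limited company, so (d) is unavailable.
Exception (e): a current Tier F Approval is held; a Cottage Food Declaration is on file; a current Tier 6 Notice is held — every condition holds. Under paragraphs (i)–(o): (i) would limit (e) — the compliance score is 80 points, meeting the 80 points threshold — but (j) sets (i) aside: (j) operates against (i): the preserves contain meat. (k) would limit (j) — the qualifying period is 180 days, under the 195 days limit — but (l) sets (k) aside: (l) is triggered — a current Standing Registration is held. (m), which would lift (l), is not triggered — the General Clearance is not current. So (e) applies.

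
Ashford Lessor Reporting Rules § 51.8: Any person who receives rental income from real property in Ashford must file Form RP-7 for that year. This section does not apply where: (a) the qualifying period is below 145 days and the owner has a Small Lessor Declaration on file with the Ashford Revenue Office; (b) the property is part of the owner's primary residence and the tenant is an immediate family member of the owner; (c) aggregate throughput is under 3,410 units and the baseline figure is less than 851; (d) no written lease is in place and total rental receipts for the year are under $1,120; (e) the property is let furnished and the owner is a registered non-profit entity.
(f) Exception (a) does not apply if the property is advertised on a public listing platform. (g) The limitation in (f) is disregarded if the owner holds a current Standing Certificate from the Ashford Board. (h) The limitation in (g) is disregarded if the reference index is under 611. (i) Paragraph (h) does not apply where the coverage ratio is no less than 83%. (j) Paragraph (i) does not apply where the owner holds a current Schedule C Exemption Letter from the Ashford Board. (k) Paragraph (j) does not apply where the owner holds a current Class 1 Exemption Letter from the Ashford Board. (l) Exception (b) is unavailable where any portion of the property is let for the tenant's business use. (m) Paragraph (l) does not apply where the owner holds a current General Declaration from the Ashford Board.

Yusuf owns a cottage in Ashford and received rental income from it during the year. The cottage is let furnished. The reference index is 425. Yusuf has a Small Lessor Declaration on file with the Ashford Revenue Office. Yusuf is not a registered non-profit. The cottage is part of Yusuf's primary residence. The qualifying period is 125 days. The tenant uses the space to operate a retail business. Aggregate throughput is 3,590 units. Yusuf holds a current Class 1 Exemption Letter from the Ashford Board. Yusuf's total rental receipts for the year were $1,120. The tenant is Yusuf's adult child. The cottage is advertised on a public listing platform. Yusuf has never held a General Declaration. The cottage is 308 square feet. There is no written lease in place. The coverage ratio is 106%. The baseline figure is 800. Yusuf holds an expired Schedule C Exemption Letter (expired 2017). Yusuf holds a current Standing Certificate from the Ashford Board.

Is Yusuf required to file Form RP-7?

Exception (a): the qualifying period is 125 days, below the 145 days limit; a Small Lessor Declaration is on file — every condition holds. Under paragraphs (f)–(k): (f) applies (the property is publicly advertised), but is displaced by (g): (g) operates against (f): a current Standing Certificate is held. (h) is triggered (the reference index is 425, under the 611 limit), but is itself disapplied by (i): (i) operates against (h): the coverage ratio is 106%, meeting the 83% threshold. (j), which would lift (i), does not operate here — no current Schedule C Exemption Letter is held. So (a) applies.
Exception (b): the cottage is part of the primary residence; the tenant is an immediate family member — every condition holds. But applying paragraphs (l)–(m): (l) applies — the space is let for business use. (m), which would lift (l), is inapplicable — there is no General Declaration in force. (b) is therefore removed.
Exception (c) fails — aggregate throughput is 3,590 units, not under 3,410 units.
Exception (d) requires that total rental receipts for the year are under $1,120; but total rental receipts for the year are $1,120, not under $1,120, so (d) is unavailable.
Exception (e) fails — Yusuf is not a registered non-profit.

No — exception (a) applies; Yusuf is not required to file Form RP-7.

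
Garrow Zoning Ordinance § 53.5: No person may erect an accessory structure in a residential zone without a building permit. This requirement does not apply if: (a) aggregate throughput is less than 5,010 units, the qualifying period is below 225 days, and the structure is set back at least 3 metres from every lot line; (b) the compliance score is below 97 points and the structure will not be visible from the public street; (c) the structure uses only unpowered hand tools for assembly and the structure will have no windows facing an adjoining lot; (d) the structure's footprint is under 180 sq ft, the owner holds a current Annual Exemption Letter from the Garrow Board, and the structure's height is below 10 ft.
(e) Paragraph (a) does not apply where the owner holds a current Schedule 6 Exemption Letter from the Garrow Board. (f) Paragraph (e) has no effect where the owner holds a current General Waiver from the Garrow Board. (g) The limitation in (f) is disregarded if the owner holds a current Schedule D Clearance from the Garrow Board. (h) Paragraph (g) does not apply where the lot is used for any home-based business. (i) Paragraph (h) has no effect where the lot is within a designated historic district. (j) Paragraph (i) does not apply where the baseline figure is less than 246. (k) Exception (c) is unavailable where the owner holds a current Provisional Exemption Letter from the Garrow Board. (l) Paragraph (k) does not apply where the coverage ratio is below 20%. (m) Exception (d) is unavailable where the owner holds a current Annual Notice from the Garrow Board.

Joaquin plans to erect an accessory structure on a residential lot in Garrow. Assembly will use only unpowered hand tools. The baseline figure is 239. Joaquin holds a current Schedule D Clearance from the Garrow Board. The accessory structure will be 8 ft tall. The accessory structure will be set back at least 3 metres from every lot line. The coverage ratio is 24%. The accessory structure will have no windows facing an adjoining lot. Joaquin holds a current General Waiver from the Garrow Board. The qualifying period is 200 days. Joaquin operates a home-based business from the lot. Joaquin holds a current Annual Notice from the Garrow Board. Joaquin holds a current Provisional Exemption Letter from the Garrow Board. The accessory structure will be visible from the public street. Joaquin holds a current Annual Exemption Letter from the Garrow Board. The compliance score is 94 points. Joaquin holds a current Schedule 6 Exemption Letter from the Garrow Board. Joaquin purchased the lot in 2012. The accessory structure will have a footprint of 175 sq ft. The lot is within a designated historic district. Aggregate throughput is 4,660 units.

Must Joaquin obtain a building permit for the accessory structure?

No — exception (a) applies; Joaquin does not need a building permit.

Exception (a): aggregate throughput is 4,660 units, less than the 5,010 units limit; the qualifying period is 200 days, below the 225 days limit; the setback is at least 3 m on every side — every condition holds. Under paragraphs (e)–(j): (e) operates (a current Schedule 6 Exemption Letter is held), but is itself disapplied by (f): (f) is triggered — a current General Waiver is held. (g) would limit (f) — a current Schedule D Clearance is held — but (h) sets (g) aside: (h) is engaged — a home-based business operates on the lot. (i) is engaged (the lot is in a historic district), but is overridden by (j): (j) operates against (i): the baseline figure is 239, less than the 246 limit. Exception (a) stands.
Exception (b) fails — the structure will be visible from the street.
Exception (c) is satisfied on its face — assembly uses only hand tools; no windows face an adjoining lot. But applying paragraphs (k)–(l): (k) is engaged — a current Provisional Exemption Letter is held. (l) is inapplicable (the coverage ratio is 24%, not below 20%), so (k) stands. Exception (c) does not apply.
All of (d)'s requirements are met (the structure's footprint is 175 sq ft, under the 180 sq ft limit; a current Annual Exemption Letter is held; the structure's height is 8 ft, below the 10 ft limit). But: (m) operates against (d): a current Annual Notice is held. (d) is therefore removed.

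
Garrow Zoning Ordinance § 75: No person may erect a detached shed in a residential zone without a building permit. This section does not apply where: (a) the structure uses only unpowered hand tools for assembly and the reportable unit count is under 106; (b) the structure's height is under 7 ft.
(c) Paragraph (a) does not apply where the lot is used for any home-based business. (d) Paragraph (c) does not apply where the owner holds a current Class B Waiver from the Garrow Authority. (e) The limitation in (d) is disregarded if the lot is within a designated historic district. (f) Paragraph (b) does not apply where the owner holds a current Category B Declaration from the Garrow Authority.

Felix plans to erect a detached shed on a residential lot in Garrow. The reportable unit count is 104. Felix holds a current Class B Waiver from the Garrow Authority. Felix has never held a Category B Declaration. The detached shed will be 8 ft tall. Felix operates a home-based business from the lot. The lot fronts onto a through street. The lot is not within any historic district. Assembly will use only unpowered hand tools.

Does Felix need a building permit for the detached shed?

No — exception (a) applies; Felix does not need a building permit.

Exception (a) is satisfied on its face — assembly uses only hand tools; the reportable unit count is 104, under the 106 limit. Under paragraphs (c)–(e): (c) would limit (a) — a home-based business operates on the lot — but (d) sets (c) aside: (d) operates against (c): a current Class B Waiver is held. (e) is not engaged (the lot is not in a historic district), so (d) stands. So (a) applies.
Exception (b) requires that the structure's height is under 7 ft; but the structure's height is 8 ft, not under 7 ft, so (b) is unavailable.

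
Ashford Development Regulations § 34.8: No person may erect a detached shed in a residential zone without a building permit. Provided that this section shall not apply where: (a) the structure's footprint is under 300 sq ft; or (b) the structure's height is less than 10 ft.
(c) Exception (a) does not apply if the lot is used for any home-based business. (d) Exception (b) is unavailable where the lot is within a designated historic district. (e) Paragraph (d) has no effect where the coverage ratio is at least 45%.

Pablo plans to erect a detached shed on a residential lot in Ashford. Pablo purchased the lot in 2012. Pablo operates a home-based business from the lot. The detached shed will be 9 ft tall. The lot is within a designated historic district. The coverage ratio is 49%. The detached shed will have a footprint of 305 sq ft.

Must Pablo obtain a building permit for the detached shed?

No — exception (b) applies; Pablo does not need a building permit.

Exception (a) requires that the structure's footprint is under 300 sq ft; but the structure's footprint is 305 sq ft, not under 300 sq ft, so (a) is unavailable.
Exception (b) is satisfied on its face — the structure's height is 9 ft, less than the 10 ft limit. Applying paragraphs (d)–(e): (d) would limit (b) — the lot is in a historic district — but (e) sets (d) aside: (e) operates — the coverage ratio is 49%, meeting the 45% threshold. (b) remains available.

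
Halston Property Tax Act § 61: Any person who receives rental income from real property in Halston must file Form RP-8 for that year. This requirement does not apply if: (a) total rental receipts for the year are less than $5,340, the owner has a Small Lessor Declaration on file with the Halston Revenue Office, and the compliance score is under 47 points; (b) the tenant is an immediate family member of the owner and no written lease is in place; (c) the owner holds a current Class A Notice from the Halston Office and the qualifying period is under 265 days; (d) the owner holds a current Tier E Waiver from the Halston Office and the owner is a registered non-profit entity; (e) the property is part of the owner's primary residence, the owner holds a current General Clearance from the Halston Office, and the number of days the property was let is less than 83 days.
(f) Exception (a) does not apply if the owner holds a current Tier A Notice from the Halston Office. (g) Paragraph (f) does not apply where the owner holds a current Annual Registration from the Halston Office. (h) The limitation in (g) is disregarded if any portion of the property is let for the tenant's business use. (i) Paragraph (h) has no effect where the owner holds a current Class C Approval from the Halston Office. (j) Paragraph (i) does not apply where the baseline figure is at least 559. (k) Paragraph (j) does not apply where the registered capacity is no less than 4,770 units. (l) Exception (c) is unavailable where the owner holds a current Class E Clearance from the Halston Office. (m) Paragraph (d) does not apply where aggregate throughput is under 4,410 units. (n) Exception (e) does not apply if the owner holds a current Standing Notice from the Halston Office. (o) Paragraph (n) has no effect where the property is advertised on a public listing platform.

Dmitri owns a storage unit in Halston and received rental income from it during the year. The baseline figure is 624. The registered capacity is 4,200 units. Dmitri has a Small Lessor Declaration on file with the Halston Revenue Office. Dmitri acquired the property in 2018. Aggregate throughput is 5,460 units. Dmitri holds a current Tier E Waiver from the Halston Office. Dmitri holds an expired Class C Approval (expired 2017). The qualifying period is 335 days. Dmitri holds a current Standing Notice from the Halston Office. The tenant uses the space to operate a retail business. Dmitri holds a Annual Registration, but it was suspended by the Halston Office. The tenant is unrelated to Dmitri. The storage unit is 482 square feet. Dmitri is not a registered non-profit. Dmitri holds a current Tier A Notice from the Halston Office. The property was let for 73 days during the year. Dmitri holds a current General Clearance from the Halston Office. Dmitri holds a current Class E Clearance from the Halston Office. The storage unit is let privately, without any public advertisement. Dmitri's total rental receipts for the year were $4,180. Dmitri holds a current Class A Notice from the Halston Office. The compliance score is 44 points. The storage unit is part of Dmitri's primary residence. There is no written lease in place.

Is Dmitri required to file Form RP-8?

Yes — Dmitri must file Form RP-8.

Exception (a)'s conditions are all satisfied: total rental receipts for the year are $4,180, less than the $5,340 limit; a Small Lessor Declaration is on file; the compliance score is 44 points, under the 47 points limit. However, paragraphs (f)–(k) must be considered: (f) is engaged — a current Tier A Notice is held. (g), which would lift (f), is not engaged — there is no Annual Registration in force. Exception (a) does not apply.
Exception (b) does not apply: the tenant is unrelated to the owner.
Exception (c) does not apply: the qualifying period is 335 days, not under 265 days.
Exception (d) requires that the owner is a registered non-profit entity; but Dmitri is not a registered non-profit, so (d) is unavailable.
Exception (e) is satisfied on its face — the storage unit is part of the primary residence; a current General Clearance is held; the number of days the property was let is 73 days, less than the 83 days limit. But applying paragraphs (n)–(o): (n) operates — a current Standing Notice is held. (o), which would lift (n), is inapplicable — the property is let privately without advertisement. (e) is therefore removed.
None of the exceptions is available; § 61 applies in full.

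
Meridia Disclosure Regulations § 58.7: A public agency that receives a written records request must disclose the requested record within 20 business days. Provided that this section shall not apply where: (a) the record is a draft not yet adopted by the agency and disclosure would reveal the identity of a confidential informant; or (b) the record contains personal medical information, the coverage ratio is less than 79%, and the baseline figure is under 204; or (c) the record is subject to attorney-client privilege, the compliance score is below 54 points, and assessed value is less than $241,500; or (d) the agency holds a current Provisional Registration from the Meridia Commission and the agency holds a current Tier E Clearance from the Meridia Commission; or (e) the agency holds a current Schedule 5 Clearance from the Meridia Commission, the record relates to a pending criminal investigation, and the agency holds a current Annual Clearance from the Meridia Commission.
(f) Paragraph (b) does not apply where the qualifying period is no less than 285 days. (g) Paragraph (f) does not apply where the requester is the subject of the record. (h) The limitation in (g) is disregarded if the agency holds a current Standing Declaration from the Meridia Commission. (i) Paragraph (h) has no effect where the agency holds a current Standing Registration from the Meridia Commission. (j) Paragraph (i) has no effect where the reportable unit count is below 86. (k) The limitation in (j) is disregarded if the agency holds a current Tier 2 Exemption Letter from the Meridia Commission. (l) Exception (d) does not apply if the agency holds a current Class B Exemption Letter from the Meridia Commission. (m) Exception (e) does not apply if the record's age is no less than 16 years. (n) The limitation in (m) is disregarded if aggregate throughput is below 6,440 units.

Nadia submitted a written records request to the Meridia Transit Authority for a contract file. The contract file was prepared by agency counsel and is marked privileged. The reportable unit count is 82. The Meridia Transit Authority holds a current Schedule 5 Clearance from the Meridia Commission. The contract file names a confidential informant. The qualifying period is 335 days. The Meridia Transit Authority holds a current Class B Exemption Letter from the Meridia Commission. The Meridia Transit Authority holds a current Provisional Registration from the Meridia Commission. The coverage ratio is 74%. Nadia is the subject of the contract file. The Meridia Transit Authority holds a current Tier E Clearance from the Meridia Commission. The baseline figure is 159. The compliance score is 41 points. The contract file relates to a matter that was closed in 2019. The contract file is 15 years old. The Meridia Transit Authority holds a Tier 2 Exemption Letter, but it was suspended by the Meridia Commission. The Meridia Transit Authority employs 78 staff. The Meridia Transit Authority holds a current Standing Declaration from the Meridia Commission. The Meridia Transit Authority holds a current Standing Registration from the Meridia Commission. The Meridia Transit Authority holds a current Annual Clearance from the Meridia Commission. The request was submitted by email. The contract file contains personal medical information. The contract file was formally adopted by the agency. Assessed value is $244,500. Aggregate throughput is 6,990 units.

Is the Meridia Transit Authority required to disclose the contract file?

Exception (a) does not apply: the contract file has been formally adopted.
Exception (b) is satisfied on its face — the contract file contains personal medical information; the coverage ratio is 74%, less than the 79% limit; the baseline figure is 159, under the 204 limit. However, paragraphs (f)–(k) must be considered: (f) operates against (b): the qualifying period is 335 days, meeting the 285 days threshold. (g) would limit (f) — Nadia is the subject of the contract file — but (h) sets (g) aside: (h) operates against (g): a current Standing Declaration is held. (i) is triggered (a current Standing Registration is held), but yields to (j): (j) operates against (i): the reportable unit count is 82, below the 86 limit. (k) is inapplicable (there is no Tier 2 Exemption Letter in force), so (j) stands. So (b) is unavailable.
Exception (c) requires that assessed value is less than $241,500; but assessed value is $244,500, not less than $241,500, so (c) is unavailable.
Exception (d): a current Provisional Registration is held; a current Tier E Clearance is held — every condition holds. But: (l) operates against (d): a current Class B Exemption Letter is held. Exception (d) does not apply.
Exception (e) fails — the contract file relates to a closed matter.
None of the exceptions is available; § 58.7 applies in full.

Yes — the Meridia Transit Authority must disclose the contract file.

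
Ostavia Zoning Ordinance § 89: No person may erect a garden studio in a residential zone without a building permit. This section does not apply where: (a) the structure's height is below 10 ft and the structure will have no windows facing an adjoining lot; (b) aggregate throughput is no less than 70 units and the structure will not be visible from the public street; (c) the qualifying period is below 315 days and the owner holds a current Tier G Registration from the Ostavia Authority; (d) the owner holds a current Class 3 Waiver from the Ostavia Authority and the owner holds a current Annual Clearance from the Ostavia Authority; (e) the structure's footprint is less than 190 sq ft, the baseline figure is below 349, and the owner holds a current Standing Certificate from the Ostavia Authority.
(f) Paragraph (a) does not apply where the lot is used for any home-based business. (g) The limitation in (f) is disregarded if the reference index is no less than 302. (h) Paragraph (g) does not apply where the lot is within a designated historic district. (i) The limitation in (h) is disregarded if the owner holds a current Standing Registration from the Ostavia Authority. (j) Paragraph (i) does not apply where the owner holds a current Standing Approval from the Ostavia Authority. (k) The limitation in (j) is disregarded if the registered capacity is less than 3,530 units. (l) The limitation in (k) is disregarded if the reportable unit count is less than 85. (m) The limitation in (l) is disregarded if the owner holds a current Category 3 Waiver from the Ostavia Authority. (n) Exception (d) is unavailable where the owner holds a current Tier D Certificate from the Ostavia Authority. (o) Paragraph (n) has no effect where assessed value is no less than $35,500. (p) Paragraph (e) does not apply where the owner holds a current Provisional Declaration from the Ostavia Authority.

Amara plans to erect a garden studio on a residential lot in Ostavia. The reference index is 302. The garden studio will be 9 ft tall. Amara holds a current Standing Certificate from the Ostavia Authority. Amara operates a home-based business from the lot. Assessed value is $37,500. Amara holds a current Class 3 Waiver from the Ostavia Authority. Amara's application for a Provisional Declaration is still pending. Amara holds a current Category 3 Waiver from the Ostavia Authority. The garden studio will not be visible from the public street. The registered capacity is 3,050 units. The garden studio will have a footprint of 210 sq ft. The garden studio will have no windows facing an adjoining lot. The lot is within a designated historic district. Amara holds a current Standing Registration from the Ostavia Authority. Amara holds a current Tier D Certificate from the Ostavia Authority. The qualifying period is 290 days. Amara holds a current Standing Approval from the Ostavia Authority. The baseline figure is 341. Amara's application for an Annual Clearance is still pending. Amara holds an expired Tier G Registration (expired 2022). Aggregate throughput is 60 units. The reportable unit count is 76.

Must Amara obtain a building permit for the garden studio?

Exception (a)'s conditions are all satisfied: the structure's height is 9 ft, below the 10 ft limit; no windows face an adjoining lot. Considering the limiting provisions: (f) would limit (a) — a home-based business operates on the lot — but (g) sets (f) aside: (g) applies — the reference index is 302, meeting the 302 threshold. (h) is engaged (the lot is in a historic district), but is set aside by (i): (i) operates — a current Standing Registration is held. (j) operates (a current Standing Approval is held), but is itself disapplied by (k): (k) operates against (j): the registered capacity is 3,050 units, less than the 3,530 units limit. (l) is triggered (the reportable unit count is 76, less than the 85 limit), but is overridden by (m): (m) is triggered — a current Category 3 Waiver is held. So (a) applies.
Exception (b) fails — aggregate throughput is 60 units, short of 70 units.
Exception (c) does not apply: the Tier G Registration is not current.
Exception (d) does not apply: there is no Annual Clearance in force.
Exception (e) fails — the structure's footprint is 210 sq ft, not less than 190 sq ft.

No — exception (a) applies; Amara does not need a building permit.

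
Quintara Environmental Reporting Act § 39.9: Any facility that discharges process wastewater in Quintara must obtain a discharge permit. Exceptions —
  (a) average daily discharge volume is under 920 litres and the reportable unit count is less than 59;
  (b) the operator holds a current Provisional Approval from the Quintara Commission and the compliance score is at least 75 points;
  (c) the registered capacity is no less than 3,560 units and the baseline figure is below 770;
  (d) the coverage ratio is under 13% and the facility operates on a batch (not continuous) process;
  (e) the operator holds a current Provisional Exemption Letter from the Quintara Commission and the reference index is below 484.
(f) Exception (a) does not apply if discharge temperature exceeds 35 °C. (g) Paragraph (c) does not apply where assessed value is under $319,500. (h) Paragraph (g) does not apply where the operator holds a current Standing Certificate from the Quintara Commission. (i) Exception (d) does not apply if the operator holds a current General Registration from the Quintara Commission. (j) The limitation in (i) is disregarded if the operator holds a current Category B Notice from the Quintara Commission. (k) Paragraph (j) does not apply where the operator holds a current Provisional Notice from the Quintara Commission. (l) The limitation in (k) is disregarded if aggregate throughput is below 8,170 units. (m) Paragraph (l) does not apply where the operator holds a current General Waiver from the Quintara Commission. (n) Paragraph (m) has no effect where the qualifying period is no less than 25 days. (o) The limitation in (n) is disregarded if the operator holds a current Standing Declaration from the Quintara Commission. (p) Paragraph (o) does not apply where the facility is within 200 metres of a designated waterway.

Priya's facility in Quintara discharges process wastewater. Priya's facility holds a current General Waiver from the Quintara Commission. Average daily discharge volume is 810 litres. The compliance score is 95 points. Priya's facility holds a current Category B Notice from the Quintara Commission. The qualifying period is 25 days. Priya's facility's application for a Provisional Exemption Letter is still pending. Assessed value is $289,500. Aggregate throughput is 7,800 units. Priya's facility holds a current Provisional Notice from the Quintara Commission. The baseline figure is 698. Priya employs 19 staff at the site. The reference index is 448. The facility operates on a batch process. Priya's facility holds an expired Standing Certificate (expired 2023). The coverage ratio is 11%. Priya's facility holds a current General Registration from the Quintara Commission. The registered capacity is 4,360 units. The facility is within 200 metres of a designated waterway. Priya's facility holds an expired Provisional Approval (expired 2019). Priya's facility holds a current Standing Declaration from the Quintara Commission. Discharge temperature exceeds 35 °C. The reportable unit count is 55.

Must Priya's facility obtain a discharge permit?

No — exception (d) applies; Priya's facility is not required to obtain a discharge permit.

Exception (a): average daily discharge volume is 810 litres, under the 920 litres limit; the reportable unit count is 55, less than the 59 limit — every condition holds. Turning to paragraph (f): (f) operates against (a): discharge temperature exceeds 35 °C. Exception (a) does not apply.
Exception (b) does not apply: no current Provisional Approval is held.
Exception (c)'s conditions are all satisfied: the registered capacity is 4,360 units, meeting the 3,560 units threshold; the baseline figure is 698, below the 770 limit. But: (g) applies — assessed value is $289,500, under the $319,500 limit. (h) does not operate here (the Standing Certificate is not current), so (g) stands. So (c) is unavailable.
All of (d)'s requirements are met (the coverage ratio is 11%, under the 13% limit; the facility operates on a batch process). Considering the limiting provisions: (i) is engaged (a current General Registration is held), but is set aside by (j): (j) operates against (i): a current Category B Notice is held. (k) applies (a current Provisional Notice is held), but is displaced by (l): (l) operates against (k): aggregate throughput is 7,800 units, below the 8,170 units limit. (m) would limit (l) — a current General Waiver is held — but (n) sets (m) aside: (n) operates against (m): the qualifying period is 25 days, meeting the 25 days threshold. (o) applies (a current Standing Declaration is held), but is itself disapplied by (p): (p) operates against (o): the facility is within 200 m of a designated waterway. So (d) applies.
Exception (e) fails — the Provisional Exemption Letter is not current.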